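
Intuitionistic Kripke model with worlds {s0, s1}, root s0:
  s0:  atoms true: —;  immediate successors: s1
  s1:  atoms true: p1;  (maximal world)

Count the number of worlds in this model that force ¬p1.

0

s0: does not force it — s0 ⊮ ¬p1 since s1 is accessible from s0 and s1 ⊩ p1.
s1: does not force it — s1 ⊮ ¬p1 since s1 is accessible from s1 and s1 ⊩ p1.
Worlds forcing the formula: { }.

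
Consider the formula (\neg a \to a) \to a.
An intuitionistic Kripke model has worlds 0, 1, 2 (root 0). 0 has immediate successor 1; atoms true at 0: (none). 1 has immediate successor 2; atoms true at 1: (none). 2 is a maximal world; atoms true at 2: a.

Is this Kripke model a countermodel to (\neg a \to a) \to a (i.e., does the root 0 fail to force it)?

0 \nVdash (\neg a \to a) \to a: already at 0 itself, 0 \Vdash \neg a \to a but 0 \nVdash a.
0 lacks atom a, so 0 \nVdash a.
So the root 0 does not force (\neg a \to a) \to a; the model is a countermodel.

Yes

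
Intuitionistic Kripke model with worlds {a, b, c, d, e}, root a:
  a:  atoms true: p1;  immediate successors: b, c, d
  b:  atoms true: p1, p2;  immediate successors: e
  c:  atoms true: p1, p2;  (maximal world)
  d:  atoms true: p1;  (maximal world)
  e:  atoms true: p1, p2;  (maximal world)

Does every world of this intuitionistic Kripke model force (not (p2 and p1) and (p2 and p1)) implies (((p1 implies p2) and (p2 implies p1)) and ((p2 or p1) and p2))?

a forces (not (p2 and p1) and (p2 and p1)) implies (((p1 implies p2) and (p2 implies p1)) and ((p2 or p1) and p2)) vacuously: no world accessible from a forces the antecedent not (p2 and p1) and (p2 and p1).
Since the root a forces (not (p2 and p1) and (p2 and p1)) implies (((p1 implies p2) and (p2 implies p1)) and ((p2 or p1) and p2)) and forcing is persistent (monotone upward), every world forces it.

Yes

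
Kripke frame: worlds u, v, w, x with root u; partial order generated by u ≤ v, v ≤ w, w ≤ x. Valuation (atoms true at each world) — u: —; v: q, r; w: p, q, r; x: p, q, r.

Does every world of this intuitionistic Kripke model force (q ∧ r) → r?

Yes

u ⊩ (q ∧ r) → r: every world accessible from u that forces q ∧ r (namely v, w, x) also forces r.
Since the root u forces (q ∧ r) → r and forcing is persistent (monotone upward), every world forces it.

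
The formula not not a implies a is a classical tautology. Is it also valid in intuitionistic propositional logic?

No

This is double-negation elimination, which is not intuitionistically valid.
A Kripke countermodel: worlds u0, u1; order generated by u0 <= u1; atoms true at each world — u0:{}; u1:{a}.
u0 does not force not not a implies a: already at u0 itself, u0 forces not not a but u0 does not force a.
u0 lacks atom a, so u0 does not force a.
So the root u0 does not force the formula.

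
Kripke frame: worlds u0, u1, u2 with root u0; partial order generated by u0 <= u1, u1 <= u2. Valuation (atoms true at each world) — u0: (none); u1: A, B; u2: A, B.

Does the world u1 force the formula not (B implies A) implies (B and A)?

u1 forces not (B implies A) implies (B and A) vacuously: no world accessible from u1 forces the antecedent not (B implies A).

Yes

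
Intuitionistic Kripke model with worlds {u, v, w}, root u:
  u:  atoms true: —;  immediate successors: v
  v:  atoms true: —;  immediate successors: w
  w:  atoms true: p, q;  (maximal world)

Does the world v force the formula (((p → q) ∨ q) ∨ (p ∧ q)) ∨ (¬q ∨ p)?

Yes

v ⊩ (((p → q) ∨ q) ∨ (p ∧ q)) ∨ (¬q ∨ p) via the disjunct ((p → q) ∨ q) ∨ (p ∧ q).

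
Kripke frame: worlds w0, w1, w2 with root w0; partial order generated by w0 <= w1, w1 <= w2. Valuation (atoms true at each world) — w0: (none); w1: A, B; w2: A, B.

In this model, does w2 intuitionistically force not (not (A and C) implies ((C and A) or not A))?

w2 forces not (not (A and C) implies ((C and A) or not A)): no world accessible from w2 forces not (A and C) implies ((C and A) or not A).

Yes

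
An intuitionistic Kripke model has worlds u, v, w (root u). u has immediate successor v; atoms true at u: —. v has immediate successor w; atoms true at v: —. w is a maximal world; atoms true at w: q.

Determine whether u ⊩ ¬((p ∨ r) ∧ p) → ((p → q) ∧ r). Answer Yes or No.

No

u ⊮ ¬((p ∨ r) ∧ p) → ((p → q) ∧ r): already at u itself, u ⊩ ¬((p ∨ r) ∧ p) but u ⊮ (p → q) ∧ r.
u ⊮ (p → q) ∧ r since u fails r.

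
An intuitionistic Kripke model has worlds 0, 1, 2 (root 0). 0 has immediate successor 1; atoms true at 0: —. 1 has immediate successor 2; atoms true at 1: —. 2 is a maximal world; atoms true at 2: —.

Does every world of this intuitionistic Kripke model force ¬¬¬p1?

0 ⊩ ¬¬¬p1: no world accessible from 0 forces ¬¬p1.
Since the root 0 forces ¬¬¬p1 and forcing is persistent (monotone upward), every world forces it.

Yes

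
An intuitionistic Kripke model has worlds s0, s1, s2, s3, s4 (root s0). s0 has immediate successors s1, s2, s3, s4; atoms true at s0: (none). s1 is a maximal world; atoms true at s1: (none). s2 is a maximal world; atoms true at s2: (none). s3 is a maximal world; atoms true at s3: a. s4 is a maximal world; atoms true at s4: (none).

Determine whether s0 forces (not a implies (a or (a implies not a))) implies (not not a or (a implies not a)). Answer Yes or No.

s0 does not force (not a implies (a or (a implies not a))) implies (not not a or (a implies not a)): already at s0 itself, s0 forces not a implies (a or (a implies not a)) but s0 does not force not not a or (a implies not a).
s0 does not force not not a or (a implies not a): neither disjunct is forced at s0.
s0 does not force not not a since s1 is accessible from s0 and s1 forces not a.

No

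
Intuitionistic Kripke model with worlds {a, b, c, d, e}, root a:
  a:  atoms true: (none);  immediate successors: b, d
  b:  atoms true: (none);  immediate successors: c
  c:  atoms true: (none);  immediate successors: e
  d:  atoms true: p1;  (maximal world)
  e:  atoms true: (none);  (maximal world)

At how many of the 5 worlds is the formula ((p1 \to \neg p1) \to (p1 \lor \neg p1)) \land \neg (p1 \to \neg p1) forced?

1

a: does not force it — a \nVdash ((p1 \to \neg p1) \to (p1 \lor \neg p1)) \land \neg (p1 \to \neg p1) since a fails \neg (p1 \to \neg p1).
b: does not force it — b \nVdash ((p1 \to \neg p1) \to (p1 \lor \neg p1)) \land \neg (p1 \to \neg p1) since b fails \neg (p1 \to \neg p1).
c: does not force it.
d: forces it.
e: does not force it.
Worlds forcing the formula: {d}.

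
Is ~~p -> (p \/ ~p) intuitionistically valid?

This is a variant of double-negation elimination (deriving excluded middle from double negation), which is not intuitionistically valid.
A Kripke countermodel: worlds 0, 1; order generated by 0 <= 1; atoms true at each world — 0:{}; 1:{p}.
0 ||-/- ~~p -> (p \/ ~p): already at 0 itself, 0 ||- ~~p but 0 ||-/- p \/ ~p.
0 ||-/- p \/ ~p: neither disjunct is forced at 0.
0 lacks atom p, so 0 ||-/- p.
So the root 0 does not force the formula.

No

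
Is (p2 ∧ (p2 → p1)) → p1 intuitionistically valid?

This is modus ponens in implicational form, which is intuitionistically derivable.
If a world forces p2 and p2 → p1, then applying the implication at that world (which is accessible from itself) gives p1.

Yes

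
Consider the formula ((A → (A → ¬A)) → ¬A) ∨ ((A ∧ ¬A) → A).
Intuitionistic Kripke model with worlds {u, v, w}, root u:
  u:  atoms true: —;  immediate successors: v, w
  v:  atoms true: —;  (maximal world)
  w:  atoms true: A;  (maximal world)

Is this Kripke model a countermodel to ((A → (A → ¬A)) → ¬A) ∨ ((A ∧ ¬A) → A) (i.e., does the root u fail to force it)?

u ⊩ ((A → (A → ¬A)) → ¬A) ∨ ((A ∧ ¬A) → A) via the disjunct (A → (A → ¬A)) → ¬A.
So the root u forces ((A → (A → ¬A)) → ¬A) ∨ ((A ∧ ¬A) → A); the model is not a countermodel.

No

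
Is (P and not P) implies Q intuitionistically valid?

This is an instance of ex falso quodlibet, which is intuitionistically derivable.
No world can force both P and not P, so the antecedent P and not P is never forced and the implication holds vacuously at every world.

Yes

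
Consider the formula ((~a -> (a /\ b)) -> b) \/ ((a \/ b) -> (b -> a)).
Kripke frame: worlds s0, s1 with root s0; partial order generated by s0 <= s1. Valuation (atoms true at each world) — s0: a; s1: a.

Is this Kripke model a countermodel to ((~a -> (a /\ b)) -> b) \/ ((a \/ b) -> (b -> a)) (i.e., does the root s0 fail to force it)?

s0 ||- ((~a -> (a /\ b)) -> b) \/ ((a \/ b) -> (b -> a)) via the disjunct (a \/ b) -> (b -> a).
So the root s0 forces ((~a -> (a /\ b)) -> b) \/ ((a \/ b) -> (b -> a)); the model is not a countermodel.

No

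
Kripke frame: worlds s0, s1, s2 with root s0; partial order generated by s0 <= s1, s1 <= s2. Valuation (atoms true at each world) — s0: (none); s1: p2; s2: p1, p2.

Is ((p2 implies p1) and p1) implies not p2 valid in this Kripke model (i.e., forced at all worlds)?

Not every world: s0 does not force ((p2 implies p1) and p1) implies not p2.
s0 does not force ((p2 implies p1) and p1) implies not p2: at the accessible world s2, s2 forces (p2 implies p1) and p1 but s2 does not force not p2.
s2 does not force not p2 since s2 is accessible from s2 and s2 forces p2.

No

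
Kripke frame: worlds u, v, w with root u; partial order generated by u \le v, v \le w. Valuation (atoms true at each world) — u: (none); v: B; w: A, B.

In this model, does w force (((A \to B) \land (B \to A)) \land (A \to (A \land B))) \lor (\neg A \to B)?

w \Vdash (((A \to B) \land (B \to A)) \land (A \to (A \land B))) \lor (\neg A \to B) via the disjunct ((A \to B) \land (B \to A)) \land (A \to (A \land B)).

Yes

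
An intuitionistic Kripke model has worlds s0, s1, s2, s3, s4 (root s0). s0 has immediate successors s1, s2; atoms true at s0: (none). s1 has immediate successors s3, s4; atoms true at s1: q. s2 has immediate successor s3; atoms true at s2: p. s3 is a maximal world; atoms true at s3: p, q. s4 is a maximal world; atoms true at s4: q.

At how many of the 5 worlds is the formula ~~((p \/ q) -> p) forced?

s0: does not force it — s0 ||-/- ~~((p \/ q) -> p) since s4 is accessible from s0 and s4 ||- ~((p \/ q) -> p).
s1: does not force it — s1 ||-/- ~~((p \/ q) -> p) since s4 is accessible from s1 and s4 ||- ~((p \/ q) -> p).
s2: forces it.
s3: forces it.
s4: does not force it — s4 ||-/- ~~((p \/ q) -> p) since s4 is accessible from s4 and s4 ||- ~((p \/ q) -> p).
Worlds forcing the formula: {s2, s3}.

2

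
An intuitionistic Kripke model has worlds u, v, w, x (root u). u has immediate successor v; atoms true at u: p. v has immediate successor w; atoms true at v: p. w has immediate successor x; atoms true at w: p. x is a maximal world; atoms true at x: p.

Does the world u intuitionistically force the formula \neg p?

u \nVdash \neg p since u is accessible from u and u \Vdash p.

No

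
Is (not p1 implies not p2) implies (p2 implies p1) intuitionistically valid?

No

This is the converse of contraposition, which is not intuitionistically valid.
A Kripke countermodel: worlds 0, 1; order generated by 0 <= 1; atoms true at each world — 0:{p2}; 1:{p1,p2}.
0 does not force (not p1 implies not p2) implies (p2 implies p1): already at 0 itself, 0 forces not p1 implies not p2 but 0 does not force p2 implies p1.
0 does not force p2 implies p1: already at 0 itself, 0 forces p2 but 0 does not force p1.
0 lacks atom p1, so 0 does not force p1.
So the root 0 does not force the formula.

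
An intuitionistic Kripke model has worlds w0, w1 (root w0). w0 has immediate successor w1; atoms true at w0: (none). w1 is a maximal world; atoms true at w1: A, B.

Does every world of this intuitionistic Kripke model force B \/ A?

Not every world: w0 ||-/- B \/ A.
w0 ||-/- B \/ A: neither disjunct is forced at w0.
w0 lacks atom B, so w0 ||-/- B.

No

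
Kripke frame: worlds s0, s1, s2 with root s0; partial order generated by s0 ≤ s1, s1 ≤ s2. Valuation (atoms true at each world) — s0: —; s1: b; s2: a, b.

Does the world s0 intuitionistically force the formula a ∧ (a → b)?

s0 ⊮ a ∧ (a → b) since s0 fails a.

No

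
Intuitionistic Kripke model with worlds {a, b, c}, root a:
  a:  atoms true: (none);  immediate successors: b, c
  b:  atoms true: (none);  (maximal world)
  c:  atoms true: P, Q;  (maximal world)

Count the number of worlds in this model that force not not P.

1

a: does not force it — a does not force not not P since b is accessible from a and b forces not P.
b: does not force it — b does not force not not P since b is accessible from b and b forces not P.
c: forces it.
Worlds forcing the formula: {c}.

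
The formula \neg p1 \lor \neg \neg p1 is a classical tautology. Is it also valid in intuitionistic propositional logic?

This is the weak law of excluded middle, which is not intuitionistically valid.
A Kripke countermodel: worlds u, v, w; order generated by u \le v, u \le w; atoms true at each world — u:{}; v:{p1}; w:{}.
u \nVdash \neg p1 \lor \neg \neg p1: neither disjunct is forced at u.
u \nVdash \neg p1 since v is accessible from u and v \Vdash p1.
So the root u does not force the formula.

No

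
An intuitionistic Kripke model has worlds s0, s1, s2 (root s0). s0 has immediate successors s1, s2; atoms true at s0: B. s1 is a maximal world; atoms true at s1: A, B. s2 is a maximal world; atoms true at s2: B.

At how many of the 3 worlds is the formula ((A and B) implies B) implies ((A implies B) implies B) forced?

3

s0: forces it.
s1: forces it.
s2: forces it.
Worlds forcing the formula: {s0, s1, s2}.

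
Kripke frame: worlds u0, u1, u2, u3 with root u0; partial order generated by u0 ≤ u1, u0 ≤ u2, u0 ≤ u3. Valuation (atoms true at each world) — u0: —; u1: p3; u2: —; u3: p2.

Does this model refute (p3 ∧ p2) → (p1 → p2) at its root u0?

u0 ⊩ (p3 ∧ p2) → (p1 → p2) vacuously: no world accessible from u0 forces the antecedent p3 ∧ p2.
So the root u0 forces (p3 ∧ p2) → (p1 → p2); the model is not a countermodel.

No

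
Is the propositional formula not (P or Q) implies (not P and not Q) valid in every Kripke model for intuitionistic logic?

Yes

This is a constructively valid De Morgan direction (negated disjunction to conjunction of negations), which is intuitionistically derivable.
From not (P or Q): if P held then P or Q would, contradiction — so not P; similarly not Q.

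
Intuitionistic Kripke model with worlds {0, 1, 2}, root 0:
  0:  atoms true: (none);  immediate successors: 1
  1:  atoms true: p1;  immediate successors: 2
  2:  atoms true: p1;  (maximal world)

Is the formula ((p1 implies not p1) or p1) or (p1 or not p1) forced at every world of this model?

No

Not every world: 0 does not force ((p1 implies not p1) or p1) or (p1 or not p1).
0 does not force ((p1 implies not p1) or p1) or (p1 or not p1): neither disjunct is forced at 0.
0 does not force (p1 implies not p1) or p1: neither disjunct is forced at 0.
0 does not force p1 implies not p1: at the accessible world 1, 1 forces p1 but 1 does not force not p1.
1 does not force not p1 since 1 is accessible from 1 and 1 forces p1.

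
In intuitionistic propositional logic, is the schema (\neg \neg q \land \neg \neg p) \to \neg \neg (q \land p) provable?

This is the distribution of double negation over conjunction, which is intuitionistically derivable.
Assume \neg \neg q, \neg \neg p, and \neg (q \land p). From q we'd get \neg p (since q \land p is refuted), contradicting \neg \neg p; so \neg q, contradicting \neg \neg q.

Yes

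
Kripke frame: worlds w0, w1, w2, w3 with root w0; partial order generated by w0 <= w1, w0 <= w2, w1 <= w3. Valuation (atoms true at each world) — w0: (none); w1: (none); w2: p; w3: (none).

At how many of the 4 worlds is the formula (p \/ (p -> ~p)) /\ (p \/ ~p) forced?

w0: does not force it — w0 ||-/- (p \/ (p -> ~p)) /\ (p \/ ~p) since w0 fails p \/ (p -> ~p).
w1: forces it.
w2: forces it.
w3: forces it.
Worlds forcing the formula: {w1, w2, w3}.

3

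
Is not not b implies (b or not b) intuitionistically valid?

This is a variant of double-negation elimination (deriving excluded middle from double negation), which is not intuitionistically valid.
A Kripke countermodel: worlds u, v; order generated by u <= v; atoms true at each world — u:{}; v:{b}.
u does not force not not b implies (b or not b): already at u itself, u forces not not b but u does not force b or not b.
u does not force b or not b: neither disjunct is forced at u.
u lacks atom b, so u does not force b.
So the root u does not force the formula.

No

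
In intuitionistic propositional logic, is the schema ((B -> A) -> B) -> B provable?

This is Peirce's law, which is not intuitionistically valid.
A Kripke countermodel: worlds s0, s1; order generated by s0 <= s1; atoms true at each world — s0:{}; s1:{B}.
s0 ||-/- ((B -> A) -> B) -> B: already at s0 itself, s0 ||- (B -> A) -> B but s0 ||-/- B.
s0 lacks atom B, so s0 ||-/- B.
So the root s0 does not force the formula.

No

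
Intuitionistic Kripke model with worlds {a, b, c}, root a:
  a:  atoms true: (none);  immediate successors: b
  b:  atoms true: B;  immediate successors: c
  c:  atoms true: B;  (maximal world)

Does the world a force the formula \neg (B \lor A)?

No

a \nVdash \neg (B \lor A) since b is accessible from a and b \Vdash B \lor A.
b \Vdash B \lor A via the disjunct B.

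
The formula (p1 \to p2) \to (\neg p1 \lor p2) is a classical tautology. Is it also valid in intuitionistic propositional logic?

No

This is the material-implication-as-disjunction principle, which is not intuitionistically valid.
A Kripke countermodel: worlds u0, u1; order generated by u0 \le u1; atoms true at each world — u0:{}; u1:{p1,p2}.
u0 \nVdash (p1 \to p2) \to (\neg p1 \lor p2): already at u0 itself, u0 \Vdash p1 \to p2 but u0 \nVdash \neg p1 \lor p2.
u0 \nVdash \neg p1 \lor p2: neither disjunct is forced at u0.
u0 \nVdash \neg p1 since u1 is accessible from u0 and u1 \Vdash p1.
So the root u0 does not force the formula.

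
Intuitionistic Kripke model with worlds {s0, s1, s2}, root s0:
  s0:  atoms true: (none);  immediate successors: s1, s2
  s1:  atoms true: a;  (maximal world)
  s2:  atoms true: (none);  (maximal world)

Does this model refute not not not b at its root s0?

No

s0 forces not not not b: no world accessible from s0 forces not not b.
So the root s0 forces not not not b; the model is not a countermodel.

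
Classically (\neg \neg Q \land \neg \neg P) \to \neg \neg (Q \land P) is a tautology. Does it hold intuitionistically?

This is the distribution of double negation over conjunction, which is intuitionistically derivable.
Assume \neg \neg Q, \neg \neg P, and \neg (Q \land P). From Q we'd get \neg P (since Q \land P is refuted), contradicting \neg \neg P; so \neg Q, contradicting \neg \neg Q.

Yes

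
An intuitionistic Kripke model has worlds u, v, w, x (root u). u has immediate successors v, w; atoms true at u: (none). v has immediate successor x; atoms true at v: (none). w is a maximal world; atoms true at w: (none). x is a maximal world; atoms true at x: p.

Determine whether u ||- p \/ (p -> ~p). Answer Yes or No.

No

u ||-/- p \/ (p -> ~p): neither disjunct is forced at u.
u lacks atom p, so u ||-/- p.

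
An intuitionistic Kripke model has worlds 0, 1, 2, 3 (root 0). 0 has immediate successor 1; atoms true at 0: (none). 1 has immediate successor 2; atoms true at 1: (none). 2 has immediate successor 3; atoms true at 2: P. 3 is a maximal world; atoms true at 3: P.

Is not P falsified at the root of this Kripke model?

0 does not force not P since 2 is accessible from 0 and 2 forces P.
So the root 0 does not force not P; the model is a countermodel.

Yes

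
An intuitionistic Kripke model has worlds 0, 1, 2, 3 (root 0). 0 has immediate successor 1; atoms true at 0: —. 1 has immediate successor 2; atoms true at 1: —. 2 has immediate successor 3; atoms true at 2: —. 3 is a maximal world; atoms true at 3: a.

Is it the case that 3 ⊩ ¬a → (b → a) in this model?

Yes

3 ⊩ ¬a → (b → a) vacuously: no world accessible from 3 forces the antecedent ¬a.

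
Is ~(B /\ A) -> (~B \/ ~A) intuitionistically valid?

No

This is the constructively invalid direction of De Morgan's law for conjunction, which is not intuitionistically valid.
A Kripke countermodel: worlds s0, s1, s2; order generated by s0 <= s1, s0 <= s2; atoms true at each world — s0:{}; s1:{B}; s2:{A}.
s0 ||-/- ~(B /\ A) -> (~B \/ ~A): already at s0 itself, s0 ||- ~(B /\ A) but s0 ||-/- ~B \/ ~A.
s0 ||-/- ~B \/ ~A: neither disjunct is forced at s0.
s0 ||-/- ~B since s1 is accessible from s0 and s1 ||- B.
So the root s0 does not force the formula.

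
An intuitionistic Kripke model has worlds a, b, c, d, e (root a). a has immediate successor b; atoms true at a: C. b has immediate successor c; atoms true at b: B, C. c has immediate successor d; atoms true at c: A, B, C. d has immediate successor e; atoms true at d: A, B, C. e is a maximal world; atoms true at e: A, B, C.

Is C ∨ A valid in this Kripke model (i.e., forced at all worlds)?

a ⊩ C ∨ A via the disjunct C.
Since the root a forces C ∨ A and forcing is persistent (monotone upward), every world forces it.

Yes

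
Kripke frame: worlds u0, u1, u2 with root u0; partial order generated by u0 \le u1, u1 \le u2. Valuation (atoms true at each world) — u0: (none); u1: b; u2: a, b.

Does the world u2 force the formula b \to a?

u2 \Vdash b \to a: every world accessible from u2 that forces b (namely u2) also forces a.

Yes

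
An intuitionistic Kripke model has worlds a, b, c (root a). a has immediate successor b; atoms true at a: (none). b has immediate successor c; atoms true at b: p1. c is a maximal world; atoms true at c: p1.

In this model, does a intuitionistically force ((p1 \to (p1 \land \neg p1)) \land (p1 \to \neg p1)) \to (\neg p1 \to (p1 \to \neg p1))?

a \Vdash ((p1 \to (p1 \land \neg p1)) \land (p1 \to \neg p1)) \to (\neg p1 \to (p1 \to \neg p1)) vacuously: no world accessible from a forces the antecedent (p1 \to (p1 \land \neg p1)) \land (p1 \to \neg p1).

Yes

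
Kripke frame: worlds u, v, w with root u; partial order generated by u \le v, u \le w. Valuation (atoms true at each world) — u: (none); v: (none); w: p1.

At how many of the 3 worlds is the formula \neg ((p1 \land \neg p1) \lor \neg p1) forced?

1

u: does not force it — u \nVdash \neg ((p1 \land \neg p1) \lor \neg p1) since v is accessible from u and v \Vdash (p1 \land \neg p1) \lor \neg p1.
v: does not force it.
w: forces it.
Worlds forcing the formula: {w}.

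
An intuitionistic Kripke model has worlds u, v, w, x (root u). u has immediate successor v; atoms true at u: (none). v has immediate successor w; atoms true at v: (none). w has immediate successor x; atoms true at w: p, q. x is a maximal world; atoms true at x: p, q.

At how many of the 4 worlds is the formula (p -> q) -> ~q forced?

u: does not force it — u ||-/- (p -> q) -> ~q: already at u itself, u ||- p -> q but u ||-/- ~q.
v: does not force it.
w: does not force it.
x: does not force it.
Worlds forcing the formula: { }.

0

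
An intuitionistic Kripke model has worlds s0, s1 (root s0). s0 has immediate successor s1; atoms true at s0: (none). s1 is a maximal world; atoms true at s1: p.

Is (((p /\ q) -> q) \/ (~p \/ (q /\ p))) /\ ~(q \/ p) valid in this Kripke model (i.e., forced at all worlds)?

Not every world: s0 ||-/- (((p /\ q) -> q) \/ (~p \/ (q /\ p))) /\ ~(q \/ p).
s0 ||-/- (((p /\ q) -> q) \/ (~p \/ (q /\ p))) /\ ~(q \/ p) since s0 fails ~(q \/ p).

No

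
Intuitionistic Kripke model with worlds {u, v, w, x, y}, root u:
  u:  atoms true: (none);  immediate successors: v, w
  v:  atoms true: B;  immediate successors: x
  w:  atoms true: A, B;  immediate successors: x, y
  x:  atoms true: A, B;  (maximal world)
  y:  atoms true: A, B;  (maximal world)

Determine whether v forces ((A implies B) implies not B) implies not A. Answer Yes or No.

Yes

v forces ((A implies B) implies not B) implies not A vacuously: no world accessible from v forces the antecedent (A implies B) implies not B.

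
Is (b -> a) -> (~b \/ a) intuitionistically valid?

No

This is the material-implication-as-disjunction principle, which is not intuitionistically valid.
A Kripke countermodel: worlds w0, w1; order generated by w0 <= w1; atoms true at each world — w0:{}; w1:{a,b}.
w0 ||-/- (b -> a) -> (~b \/ a): already at w0 itself, w0 ||- b -> a but w0 ||-/- ~b \/ a.
w0 ||-/- ~b \/ a: neither disjunct is forced at w0.
w0 ||-/- ~b since w1 is accessible from w0 and w1 ||- b.
So the root w0 does not force the formula.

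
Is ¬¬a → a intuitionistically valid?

No

This is double-negation elimination, which is not intuitionistically valid.
A Kripke countermodel: worlds u0, u1; order generated by u0 ≤ u1; atoms true at each world — u0:{}; u1:{a}.
u0 ⊮ ¬¬a → a: already at u0 itself, u0 ⊩ ¬¬a but u0 ⊮ a.
u0 lacks atom a, so u0 ⊮ a.
So the root u0 does not force the formula.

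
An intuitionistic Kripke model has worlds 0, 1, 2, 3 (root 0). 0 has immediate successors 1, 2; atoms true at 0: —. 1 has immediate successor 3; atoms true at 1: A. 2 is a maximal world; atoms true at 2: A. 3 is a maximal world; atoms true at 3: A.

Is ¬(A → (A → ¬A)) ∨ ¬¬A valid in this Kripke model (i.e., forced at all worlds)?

Yes

0 ⊩ ¬(A → (A → ¬A)) ∨ ¬¬A via the disjunct ¬(A → (A → ¬A)).
Since the root 0 forces ¬(A → (A → ¬A)) ∨ ¬¬A and forcing is persistent (monotone upward), every world forces it.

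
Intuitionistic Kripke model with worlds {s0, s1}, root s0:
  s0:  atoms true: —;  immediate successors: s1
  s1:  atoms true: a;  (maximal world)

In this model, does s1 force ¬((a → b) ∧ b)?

Yes

s1 ⊩ ¬((a → b) ∧ b): no world accessible from s1 forces (a → b) ∧ b.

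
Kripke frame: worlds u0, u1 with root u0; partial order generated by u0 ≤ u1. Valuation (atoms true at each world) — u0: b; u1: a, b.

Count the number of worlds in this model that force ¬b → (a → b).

2

u0: forces it.
u1: forces it.
Worlds forcing the formula: {u0, u1}.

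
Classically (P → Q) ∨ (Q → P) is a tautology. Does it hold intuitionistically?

No

This is the Gödel–Dummett linearity axiom, which is not intuitionistically valid.
A Kripke countermodel: worlds 0, 1, 2; order generated by 0 ≤ 1, 0 ≤ 2; atoms true at each world — 0:{}; 1:{P}; 2:{Q}.
0 ⊮ (P → Q) ∨ (Q → P): neither disjunct is forced at 0.
0 ⊮ P → Q: at the accessible world 1, 1 ⊩ P but 1 ⊮ Q.
1 lacks atom Q, so 1 ⊮ Q.
So the root 0 does not force the formula.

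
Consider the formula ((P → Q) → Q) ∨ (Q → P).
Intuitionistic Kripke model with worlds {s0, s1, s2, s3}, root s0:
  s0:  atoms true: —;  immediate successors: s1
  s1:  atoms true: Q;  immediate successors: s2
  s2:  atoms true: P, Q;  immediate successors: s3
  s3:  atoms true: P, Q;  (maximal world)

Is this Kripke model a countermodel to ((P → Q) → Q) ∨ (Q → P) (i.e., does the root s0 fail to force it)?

Yes

s0 ⊮ ((P → Q) → Q) ∨ (Q → P): neither disjunct is forced at s0.
s0 ⊮ (P → Q) → Q: already at s0 itself, s0 ⊩ P → Q but s0 ⊮ Q.
s0 lacks atom Q, so s0 ⊮ Q.
So the root s0 does not force ((P → Q) → Q) ∨ (Q → P); the model is a countermodel.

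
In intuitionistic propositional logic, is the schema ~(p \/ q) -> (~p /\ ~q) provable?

This is a constructively valid De Morgan direction (negated disjunction to conjunction of negations), which is intuitionistically derivable.
From ~(p \/ q): if p held then p \/ q would, contradiction — so ~p; similarly ~q.

Yes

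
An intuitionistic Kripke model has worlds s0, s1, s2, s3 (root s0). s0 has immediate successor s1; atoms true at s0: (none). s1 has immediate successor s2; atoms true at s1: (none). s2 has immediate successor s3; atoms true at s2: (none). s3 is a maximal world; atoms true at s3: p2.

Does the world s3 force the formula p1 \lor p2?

s3 \Vdash p1 \lor p2 via the disjunct p2.

Yes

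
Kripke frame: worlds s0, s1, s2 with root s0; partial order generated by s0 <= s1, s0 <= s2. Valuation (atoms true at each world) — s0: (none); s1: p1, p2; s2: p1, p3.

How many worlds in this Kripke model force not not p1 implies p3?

s0: does not force it — s0 does not force not not p1 implies p3: already at s0 itself, s0 forces not not p1 but s0 does not force p3.
s1: does not force it — s1 does not force not not p1 implies p3: already at s1 itself, s1 forces not not p1 but s1 does not force p3.
s2: forces it.
Worlds forcing the formula: {s2}.

1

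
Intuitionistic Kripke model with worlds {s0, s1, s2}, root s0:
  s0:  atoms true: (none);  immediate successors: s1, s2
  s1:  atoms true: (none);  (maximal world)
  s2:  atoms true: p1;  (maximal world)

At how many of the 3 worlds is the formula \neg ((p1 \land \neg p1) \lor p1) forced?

1

s0: does not force it — s0 \nVdash \neg ((p1 \land \neg p1) \lor p1) since s2 is accessible from s0 and s2 \Vdash (p1 \land \neg p1) \lor p1.
s1: forces it.
s2: does not force it — s2 \nVdash \neg ((p1 \land \neg p1) \lor p1) since s2 is accessible from s2 and s2 \Vdash (p1 \land \neg p1) \lor p1.
Worlds forcing the formula: {s1}.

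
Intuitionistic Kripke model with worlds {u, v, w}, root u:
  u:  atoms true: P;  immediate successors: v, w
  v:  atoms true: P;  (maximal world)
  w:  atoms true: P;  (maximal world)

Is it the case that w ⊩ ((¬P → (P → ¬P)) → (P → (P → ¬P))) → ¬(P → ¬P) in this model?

Yes

w ⊩ ((¬P → (P → ¬P)) → (P → (P → ¬P))) → ¬(P → ¬P) vacuously: no world accessible from w forces the antecedent (¬P → (P → ¬P)) → (P → (P → ¬P)).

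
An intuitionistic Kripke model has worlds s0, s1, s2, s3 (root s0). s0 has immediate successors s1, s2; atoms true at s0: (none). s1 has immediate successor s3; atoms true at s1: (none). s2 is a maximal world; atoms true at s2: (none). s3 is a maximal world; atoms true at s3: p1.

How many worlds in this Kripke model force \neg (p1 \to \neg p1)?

s0: does not force it — s0 \nVdash \neg (p1 \to \neg p1) since s2 is accessible from s0 and s2 \Vdash p1 \to \neg p1.
s1: forces it.
s2: does not force it — s2 \nVdash \neg (p1 \to \neg p1) since s2 is accessible from s2 and s2 \Vdash p1 \to \neg p1.
s3: forces it.
Worlds forcing the formula: {s1, s3}.

2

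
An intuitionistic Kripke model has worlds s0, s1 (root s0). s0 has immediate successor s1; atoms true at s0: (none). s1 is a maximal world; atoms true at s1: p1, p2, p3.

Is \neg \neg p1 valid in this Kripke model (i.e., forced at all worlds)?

Yes

s0 \Vdash \neg \neg p1: no world accessible from s0 forces \neg p1.
Since the root s0 forces \neg \neg p1 and forcing is persistent (monotone upward), every world forces it.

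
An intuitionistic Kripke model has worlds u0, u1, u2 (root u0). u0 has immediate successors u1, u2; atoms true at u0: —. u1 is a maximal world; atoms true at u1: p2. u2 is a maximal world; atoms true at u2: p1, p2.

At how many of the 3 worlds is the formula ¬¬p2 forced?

u0: forces it.
u1: forces it.
u2: forces it.
Worlds forcing the formula: {u0, u1, u2}.

3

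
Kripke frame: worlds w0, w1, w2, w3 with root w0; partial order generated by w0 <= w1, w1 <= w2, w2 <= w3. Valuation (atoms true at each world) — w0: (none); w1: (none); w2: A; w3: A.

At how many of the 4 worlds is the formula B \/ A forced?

w0: does not force it — w0 ||-/- B \/ A: neither disjunct is forced at w0.
w1: does not force it — w1 ||-/- B \/ A: neither disjunct is forced at w1.
w2: forces it.
w3: forces it.
Worlds forcing the formula: {w2, w3}.

2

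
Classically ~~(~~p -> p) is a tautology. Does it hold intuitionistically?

Yes

This is the double negation of double-negation elimination, which is intuitionistically derivable.
By Glivenko's theorem the double negation of any classical propositional tautology is intuitionistically provable; ~~p -> p is classically a tautology.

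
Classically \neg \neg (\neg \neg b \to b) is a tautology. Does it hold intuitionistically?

This is the double negation of double-negation elimination, which is intuitionistically derivable.
By Glivenko's theorem the double negation of any classical propositional tautology is intuitionistically provable; \neg \neg b \to b is classically a tautology.

Yes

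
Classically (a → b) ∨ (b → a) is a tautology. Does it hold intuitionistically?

This is the Gödel–Dummett linearity axiom, which is not intuitionistically valid.
A Kripke countermodel: worlds 0, 1, 2; order generated by 0 ≤ 1, 0 ≤ 2; atoms true at each world — 0:{}; 1:{a}; 2:{b}.
0 ⊮ (a → b) ∨ (b → a): neither disjunct is forced at 0.
0 ⊮ a → b: at the accessible world 1, 1 ⊩ a but 1 ⊮ b.
1 lacks atom b, so 1 ⊮ b.
So the root 0 does not force the formula.

No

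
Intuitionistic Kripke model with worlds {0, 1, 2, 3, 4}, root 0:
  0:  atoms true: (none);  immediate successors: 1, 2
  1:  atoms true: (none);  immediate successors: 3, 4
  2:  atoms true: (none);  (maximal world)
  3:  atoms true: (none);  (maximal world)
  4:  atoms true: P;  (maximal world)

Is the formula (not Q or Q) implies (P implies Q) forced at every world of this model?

Not every world: 0 does not force (not Q or Q) implies (P implies Q).
0 does not force (not Q or Q) implies (P implies Q): already at 0 itself, 0 forces not Q or Q but 0 does not force P implies Q.
0 does not force P implies Q: at the accessible world 4, 4 forces P but 4 does not force Q.

No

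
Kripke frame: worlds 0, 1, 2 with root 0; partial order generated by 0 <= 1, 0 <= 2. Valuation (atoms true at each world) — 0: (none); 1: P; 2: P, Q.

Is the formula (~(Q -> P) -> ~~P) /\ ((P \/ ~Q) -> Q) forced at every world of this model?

No

Not every world: 0 ||-/- (~(Q -> P) -> ~~P) /\ ((P \/ ~Q) -> Q).
0 ||-/- (~(Q -> P) -> ~~P) /\ ((P \/ ~Q) -> Q) since 0 fails (P \/ ~Q) -> Q.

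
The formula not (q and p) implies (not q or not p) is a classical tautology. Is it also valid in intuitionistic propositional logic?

No

This is the constructively invalid direction of De Morgan's law for conjunction, which is not intuitionistically valid.
A Kripke countermodel: worlds a, b, c; order generated by a <= b, a <= c; atoms true at each world — a:{}; b:{q}; c:{p}.
a does not force not (q and p) implies (not q or not p): already at a itself, a forces not (q and p) but a does not force not q or not p.
a does not force not q or not p: neither disjunct is forced at a.
a does not force not q since b is accessible from a and b forces q.
So the root a does not force the formula.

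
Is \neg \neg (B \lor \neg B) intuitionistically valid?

Yes

This is the double negation of excluded middle, which is intuitionistically derivable.
Assuming \neg (B \lor \neg B): from B we'd get B \lor \neg B, so \neg B; but then B \lor \neg B again — contradiction. Hence \neg \neg (B \lor \neg B).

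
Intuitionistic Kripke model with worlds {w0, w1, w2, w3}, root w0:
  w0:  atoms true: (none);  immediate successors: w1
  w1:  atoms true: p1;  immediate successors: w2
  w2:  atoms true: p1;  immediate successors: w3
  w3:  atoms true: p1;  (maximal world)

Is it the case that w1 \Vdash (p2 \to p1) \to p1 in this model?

w1 \Vdash (p2 \to p1) \to p1: every world accessible from w1 that forces p2 \to p1 (namely w1, w2, w3) also forces p1.

Yes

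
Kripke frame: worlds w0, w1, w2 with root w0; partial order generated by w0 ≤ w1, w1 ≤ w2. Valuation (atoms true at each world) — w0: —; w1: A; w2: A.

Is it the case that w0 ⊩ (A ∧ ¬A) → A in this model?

w0 ⊩ (A ∧ ¬A) → A vacuously: no world accessible from w0 forces the antecedent A ∧ ¬A.

Yes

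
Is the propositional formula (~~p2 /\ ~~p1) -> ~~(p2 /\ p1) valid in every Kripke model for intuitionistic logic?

This is the distribution of double negation over conjunction, which is intuitionistically derivable.
Assume ~~p2, ~~p1, and ~(p2 /\ p1). From p2 we'd get ~p1 (since p2 /\ p1 is refuted), contradicting ~~p1; so ~p2, contradicting ~~p2.

Yes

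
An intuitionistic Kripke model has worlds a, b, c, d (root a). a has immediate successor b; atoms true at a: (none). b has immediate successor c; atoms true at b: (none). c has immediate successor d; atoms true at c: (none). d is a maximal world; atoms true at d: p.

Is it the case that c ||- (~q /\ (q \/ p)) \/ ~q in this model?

c ||- (~q /\ (q \/ p)) \/ ~q via the disjunct ~q.

Yes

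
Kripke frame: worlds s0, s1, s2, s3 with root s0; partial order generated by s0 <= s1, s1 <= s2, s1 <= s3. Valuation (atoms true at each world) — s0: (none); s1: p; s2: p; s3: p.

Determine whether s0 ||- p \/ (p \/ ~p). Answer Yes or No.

No

s0 ||-/- p \/ (p \/ ~p): neither disjunct is forced at s0.
s0 lacks atom p, so s0 ||-/- p.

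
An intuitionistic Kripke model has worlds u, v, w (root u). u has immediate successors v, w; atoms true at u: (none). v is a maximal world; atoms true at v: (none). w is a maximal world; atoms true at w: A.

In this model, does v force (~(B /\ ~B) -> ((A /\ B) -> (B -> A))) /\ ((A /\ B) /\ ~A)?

v ||-/- (~(B /\ ~B) -> ((A /\ B) -> (B -> A))) /\ ((A /\ B) /\ ~A) since v fails (A /\ B) /\ ~A.

No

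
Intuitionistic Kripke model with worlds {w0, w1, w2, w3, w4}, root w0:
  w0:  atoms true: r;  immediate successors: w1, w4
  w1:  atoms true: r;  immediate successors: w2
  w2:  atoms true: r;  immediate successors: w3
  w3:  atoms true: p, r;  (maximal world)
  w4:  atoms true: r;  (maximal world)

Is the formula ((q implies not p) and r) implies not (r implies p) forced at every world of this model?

No

Not every world: w0 does not force ((q implies not p) and r) implies not (r implies p).
w0 does not force ((q implies not p) and r) implies not (r implies p): already at w0 itself, w0 forces (q implies not p) and r but w0 does not force not (r implies p).
w0 does not force not (r implies p) since w3 is accessible from w0 and w3 forces r implies p.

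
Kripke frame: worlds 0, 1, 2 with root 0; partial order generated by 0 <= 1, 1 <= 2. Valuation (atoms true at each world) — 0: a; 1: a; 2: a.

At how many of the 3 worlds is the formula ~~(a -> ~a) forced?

0: does not force it — 0 ||-/- ~~(a -> ~a) since 0 is accessible from 0 and 0 ||- ~(a -> ~a).
1: does not force it.
2: does not force it.
Worlds forcing the formula: { }.

0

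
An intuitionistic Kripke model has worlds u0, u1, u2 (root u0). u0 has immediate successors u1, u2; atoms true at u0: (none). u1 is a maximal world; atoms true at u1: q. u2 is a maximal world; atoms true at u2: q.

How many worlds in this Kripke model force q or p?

u0: does not force it — u0 does not force q or p: neither disjunct is forced at u0.
u1: forces it.
u2: forces it.
Worlds forcing the formula: {u1, u2}.

2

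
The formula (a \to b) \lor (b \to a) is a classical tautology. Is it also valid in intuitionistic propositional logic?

No

This is the Gödel–Dummett linearity axiom, which is not intuitionistically valid.
A Kripke countermodel: worlds w0, w1, w2; order generated by w0 \le w1, w0 \le w2; atoms true at each world — w0:{}; w1:{a}; w2:{b}.
w0 \nVdash (a \to b) \lor (b \to a): neither disjunct is forced at w0.
w0 \nVdash a \to b: at the accessible world w1, w1 \Vdash a but w1 \nVdash b.
w1 lacks atom b, so w1 \nVdash b.
So the root w0 does not force the formula.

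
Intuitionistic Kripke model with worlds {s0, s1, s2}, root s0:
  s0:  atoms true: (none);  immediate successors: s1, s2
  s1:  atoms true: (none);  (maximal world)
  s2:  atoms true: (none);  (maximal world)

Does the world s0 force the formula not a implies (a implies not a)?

s0 forces not a implies (a implies not a): every world accessible from s0 that forces not a (namely s0, s1, s2) also forces a implies not a.

Yes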